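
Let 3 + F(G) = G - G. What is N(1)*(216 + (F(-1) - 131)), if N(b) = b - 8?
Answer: -574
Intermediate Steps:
N(b) = -8 + b
F(G) = -3 (F(G) = -3 + (G - G) = -3 + 0 = -3)
N(1)*(216 + (F(-1) - 131)) = (-8 + 1)*(216 + (-3 - 131)) = -7*(216 - 134) = -7*82 = -574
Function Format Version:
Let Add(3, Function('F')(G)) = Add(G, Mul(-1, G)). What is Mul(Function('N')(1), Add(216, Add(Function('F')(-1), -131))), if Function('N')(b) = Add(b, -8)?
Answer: -574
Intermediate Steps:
Function('N')(b) = Add(-8, b)
Function('F')(G) = -3 (Function('F')(G) = Add(-3, Add(G, Mul(-1, G))) = Add(-3, 0) = -3)
Mul(Function('N')(1), Add(216, Add(Function('F')(-1), -131))) = Mul(Add(-8, 1), Add(216, Add(-3, -131))) = Mul(-7, Add(216, -134)) = Mul(-7, 82) = -574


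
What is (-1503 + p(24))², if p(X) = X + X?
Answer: 2117025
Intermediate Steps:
p(X) = 2*X
(-1503 + p(24))² = (-1503 + 2*24)² = (-1503 + 48)² = (-1455)² = 2117025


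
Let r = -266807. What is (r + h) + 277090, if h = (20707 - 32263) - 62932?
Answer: -64205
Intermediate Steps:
h = -74488 (h = -11556 - 62932 = -74488)
(r + h) + 277090 = (-266807 - 74488) + 277090 = -341295 + 277090 = -64205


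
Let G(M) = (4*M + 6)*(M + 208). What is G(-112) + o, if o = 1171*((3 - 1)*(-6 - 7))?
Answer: -72878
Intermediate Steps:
o = -30446 (o = 1171*(2*(-13)) = 1171*(-26) = -30446)
G(M) = (6 + 4*M)*(208 + M)
G(-112) + o = (1248 + 4*(-112)² + 838*(-112)) - 30446 = (1248 + 4*12544 - 93856) - 30446 = (1248 + 50176 - 93856) - 30446 = -42432 - 30446 = -72878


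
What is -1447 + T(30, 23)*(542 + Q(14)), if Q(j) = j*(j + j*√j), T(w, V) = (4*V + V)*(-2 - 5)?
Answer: -595537 - 157780*√14 ≈ -1.1859e+6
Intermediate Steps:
T(w, V) = -35*V (T(w, V) = (5*V)*(-7) = -35*V)
Q(j) = j*(j + j^(3/2))
-1447 + T(30, 23)*(542 + Q(14)) = -1447 + (-35*23)*(542 + (14² + 14^(5/2))) = -1447 - 805*(542 + (196 + 196*√14)) = -1447 - 805*(738 + 196*√14) = -1447 + (-594090 - 157780*√14) = -595537 - 157780*√14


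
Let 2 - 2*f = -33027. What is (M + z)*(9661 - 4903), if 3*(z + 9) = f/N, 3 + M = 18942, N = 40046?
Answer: 3606926963237/40046 ≈ 9.0070e+7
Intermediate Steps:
f = 33029/2 (f = 1 - ½*(-33027) = 1 + 33027/2 = 33029/2 ≈ 16515.)
M = 18939 (M = -3 + 18942 = 18939)
z = -2129455/240276 (z = -9 + ((33029/2)/40046)/3 = -9 + ((33029/2)*(1/40046))/3 = -9 + (⅓)*(33029/80092) = -9 + 33029/240276 = -2129455/240276 ≈ -8.8625)
(M + z)*(9661 - 4903) = (18939 - 2129455/240276)*(9661 - 4903) = (4548457709/240276)*4758 = 3606926963237/40046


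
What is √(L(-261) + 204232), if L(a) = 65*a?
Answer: √187267 ≈ 432.74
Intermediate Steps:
√(L(-261) + 204232) = √(65*(-261) + 204232) = √(-16965 + 204232) = √187267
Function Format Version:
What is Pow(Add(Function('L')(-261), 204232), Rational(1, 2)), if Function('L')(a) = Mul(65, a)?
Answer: Pow(187267, Rational(1, 2)) ≈ 432.74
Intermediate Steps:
Pow(Add(Function('L')(-261), 204232), Rational(1, 2)) = Pow(Add(Mul(65, -261), 204232), Rational(1, 2)) = Pow(Add(-16965, 204232), Rational(1, 2)) = Pow(187267, Rational(1, 2))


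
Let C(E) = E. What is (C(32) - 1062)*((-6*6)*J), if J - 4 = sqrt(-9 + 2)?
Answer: 148320 + 37080*I*sqrt(7) ≈ 1.4832e+5 + 98105.0*I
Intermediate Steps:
J = 4 + I*sqrt(7) (J = 4 + sqrt(-9 + 2) = 4 + sqrt(-7) = 4 + I*sqrt(7) ≈ 4.0 + 2.6458*I)
(C(32) - 1062)*((-6*6)*J) = (32 - 1062)*((-6*6)*(4 + I*sqrt(7))) = -(-37080)*(4 + I*sqrt(7)) = -1030*(-144 - 36*I*sqrt(7)) = 148320 + 37080*I*sqrt(7)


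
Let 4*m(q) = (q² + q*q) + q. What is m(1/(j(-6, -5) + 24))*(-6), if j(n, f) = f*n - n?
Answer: -31/1200 ≈ -0.025833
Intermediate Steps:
j(n, f) = -n + f*n
m(q) = q²/2 + q/4 (m(q) = ((q² + q*q) + q)/4 = ((q² + q²) + q)/4 = (2*q² + q)/4 = (q + 2*q²)/4 = q²/2 + q/4)
m(1/(j(-6, -5) + 24))*(-6) = ((1 + 2/(-6*(-1 - 5) + 24))/(4*(-6*(-1 - 5) + 24)))*(-6) = ((1 + 2/(-6*(-6) + 24))/(4*(-6*(-6) + 24)))*(-6) = ((1 + 2/(36 + 24))/(4*(36 + 24)))*(-6) = ((¼)*(1 + 2/60)/60)*(-6) = ((¼)*(1/60)*(1 + 2*(1/60)))*(-6) = ((¼)*(1/60)*(1 + 1/30))*(-6) = ((¼)*(1/60)*(31/30))*(-6) = (31/7200)*(-6) = -31/1200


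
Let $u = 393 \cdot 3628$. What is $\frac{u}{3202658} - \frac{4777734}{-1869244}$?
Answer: $\frac{345511992099}{115125947126} \approx 3.0012$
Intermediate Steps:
$u = 1425804$
$\frac{u}{3202658} - \frac{4777734}{-1869244} = \frac{1425804}{3202658} - \frac{4777734}{-1869244} = 1425804 \cdot \frac{1}{3202658} - - \frac{183759}{71894} = \frac{712902}{1601329} + \frac{183759}{71894} = \frac{345511992099}{115125947126}$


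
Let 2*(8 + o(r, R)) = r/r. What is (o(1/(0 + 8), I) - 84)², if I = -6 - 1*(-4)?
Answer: 33489/4 ≈ 8372.3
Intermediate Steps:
I = -2 (I = -6 + 4 = -2)
o(r, R) = -15/2 (o(r, R) = -8 + (r/r)/2 = -8 + (½)*1 = -8 + ½ = -15/2)
(o(1/(0 + 8), I) - 84)² = (-15/2 - 84)² = (-183/2)² = 33489/4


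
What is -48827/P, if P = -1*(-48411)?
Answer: -48827/48411 ≈ -1.0086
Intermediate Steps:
P = 48411
-48827/P = -48827/48411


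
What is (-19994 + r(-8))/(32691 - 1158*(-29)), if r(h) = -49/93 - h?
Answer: -1858747/6163389 ≈ -0.30158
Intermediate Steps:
r(h) = -49/93 - h (r(h) = -49*1/93 - h = -49/93 - h)
(-19994 + r(-8))/(32691 - 1158*(-29)) = (-19994 + (-49/93 - 1*(-8)))/(32691 - 1158*(-29)) = (-19994 + (-49/93 + 8))/(32691 + 33582) = (-19994 + 695/93)/66273 = -1858747/93*1/66273 = -1858747/6163389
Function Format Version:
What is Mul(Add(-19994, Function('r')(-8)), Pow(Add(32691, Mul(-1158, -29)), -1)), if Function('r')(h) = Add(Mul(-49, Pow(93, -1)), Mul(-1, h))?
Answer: Rational(-1858747, 6163389) ≈ -0.30158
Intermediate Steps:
Function('r')(h) = Add(Rational(-49, 93), Mul(-1, h)) (Function('r')(h) = Add(Mul(-49, Rational(1, 93)), Mul(-1, h)) = Add(Rational(-49, 93), Mul(-1, h)))
Mul(Add(-19994, Function('r')(-8)), Pow(Add(32691, Mul(-1158, -29)), -1)) = Mul(Add(-19994, Add(Rational(-49, 93), Mul(-1, -8))), Pow(Add(32691, Mul(-1158, -29)), -1)) = Mul(Add(-19994, Add(Rational(-49, 93), 8)), Pow(Add(32691, 33582), -1)) = Mul(Add(-19994, Rational(695, 93)), Pow(66273, -1)) = Mul(Rational(-1858747, 93), Rational(1, 66273)) = Rational(-1858747, 6163389)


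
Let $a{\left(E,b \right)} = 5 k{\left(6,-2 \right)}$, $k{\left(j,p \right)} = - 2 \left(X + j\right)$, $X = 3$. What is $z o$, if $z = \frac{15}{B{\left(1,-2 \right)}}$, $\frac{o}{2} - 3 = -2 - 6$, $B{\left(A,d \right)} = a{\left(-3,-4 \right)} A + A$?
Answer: $\frac{150}{89} \approx 1.6854$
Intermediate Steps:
$k{\left(j,p \right)} = -6 - 2 j$ ($k{\left(j,p \right)} = - 2 \left(3 + j\right) = -6 - 2 j$)
$a{\left(E,b \right)} = -90$ ($a{\left(E,b \right)} = 5 \left(-6 - 12\right) = 5 \left(-18\right) = -90$)
$B{\left(A,d \right)} = - 89 A$ ($B{\left(A,d \right)} = - 90 A + A = - 89 A$)
$o = -10$ ($o = 6 + 2 \left(-2 - 6\right) = 6 + 2 \left(-8\right) = 6 - 16 = -10$)
$z = - \frac{15}{89}$ ($z = \frac{15}{\left(-89\right) 1} = \frac{15}{-89} = 15 \left(- \frac{1}{89}\right) = - \frac{15}{89} \approx -0.16854$)
$z o = \left(- \frac{15}{89}\right) \left(-10\right) = \frac{150}{89}$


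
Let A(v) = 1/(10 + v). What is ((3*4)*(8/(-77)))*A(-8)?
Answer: -48/77 ≈ -0.62338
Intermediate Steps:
((3*4)*(8/(-77)))*A(-8) = ((3*4)*(8/(-77)))/(10 - 8) = (12*(8*(-1/77)))/2 = (12*(-8/77))*(1/2) = -96/77*1/2 = -48/77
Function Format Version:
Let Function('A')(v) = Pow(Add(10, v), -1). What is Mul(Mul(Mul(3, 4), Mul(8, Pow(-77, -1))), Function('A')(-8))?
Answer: Rational(-48, 77) ≈ -0.62338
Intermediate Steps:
Mul(Mul(Mul(3, 4), Mul(8, Pow(-77, -1))), Function('A')(-8)) = Mul(Mul(Mul(3, 4), Mul(8, Pow(-77, -1))), Pow(Add(10, -8), -1)) = Mul(Mul(12, Mul(8, Rational(-1, 77))), Pow(2, -1)) = Mul(Mul(12, Rational(-8, 77)), Rational(1, 2)) = Mul(Rational(-96, 77), Rational(1, 2)) = Rational(-48, 77)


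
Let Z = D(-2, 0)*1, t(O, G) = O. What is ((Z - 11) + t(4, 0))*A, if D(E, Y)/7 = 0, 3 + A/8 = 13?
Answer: -560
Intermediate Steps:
A = 80 (A = -24 + 8*13 = -24 + 104 = 80)
D(E, Y) = 0 (D(E, Y) = 7*0 = 0)
Z = 0 (Z = 0*1 = 0)
((Z - 11) + t(4, 0))*A = ((0 - 11) + 4)*80 = (-11 + 4)*80 = -7*80 = -560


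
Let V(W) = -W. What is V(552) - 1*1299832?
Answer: -1300384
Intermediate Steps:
V(552) - 1*1299832 = -1*552 - 1*1299832 = -552 - 1299832 = -1300384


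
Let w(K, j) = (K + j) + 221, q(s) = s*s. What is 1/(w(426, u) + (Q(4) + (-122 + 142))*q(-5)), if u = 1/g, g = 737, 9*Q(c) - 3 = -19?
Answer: 6633/7313260 ≈ 0.00090698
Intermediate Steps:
Q(c) = -16/9 (Q(c) = ⅓ + (⅑)*(-19) = ⅓ - 19/9 = -16/9)
u = 1/737 ≈ 0.0013569
q(s) = s²
w(K, j) = 221 + K + j
1/(w(426, u) + (Q(4) + (-122 + 142))*q(-5)) = 1/((221 + 426 + 1/737) + (-16/9 + (-122 + 142))*(-5)²) = 1/(476840/737 + (-16/9 + 20)*25) = 1/(476840/737 + (164/9)*25) = 1/(476840/737 + 4100/9) = 1/(7313260/6633) = 6633/7313260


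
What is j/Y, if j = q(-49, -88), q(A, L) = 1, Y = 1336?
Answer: 1/1336 ≈ 0.00074850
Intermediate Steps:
j = 1
j/Y = 1/1336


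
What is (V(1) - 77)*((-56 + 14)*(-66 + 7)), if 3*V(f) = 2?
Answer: -189154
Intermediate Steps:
V(f) = ⅔ (V(f) = (⅓)*2 = ⅔)
(V(1) - 77)*((-56 + 14)*(-66 + 7)) = (⅔ - 77)*((-56 + 14)*(-66 + 7)) = -(-3206)*(-59) = -229/3*2478 = -189154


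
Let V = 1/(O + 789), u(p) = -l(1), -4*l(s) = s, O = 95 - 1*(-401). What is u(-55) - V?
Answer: 1281/5140 ≈ 0.24922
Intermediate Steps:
O = 496 (O = 95 + 401 = 496)
l(s) = -s/4
u(p) = 1/4 (u(p) = -(-1)/4 = -1*(-1/4) = 1/4)
V = 1/1285 (V = 1/(496 + 789) = 1/1285 ≈ 0.00077821)
u(-55) - V = 1/4 - 1*1/1285 = 1/4 - 1/1285 = 1281/5140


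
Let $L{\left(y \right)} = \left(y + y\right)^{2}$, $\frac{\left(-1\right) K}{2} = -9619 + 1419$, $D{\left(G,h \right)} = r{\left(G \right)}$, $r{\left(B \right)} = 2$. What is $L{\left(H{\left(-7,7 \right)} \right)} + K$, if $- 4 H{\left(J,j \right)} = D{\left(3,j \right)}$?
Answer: $16401$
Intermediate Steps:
$D{\left(G,h \right)} = 2$
$H{\left(J,j \right)} = - \frac{1}{2}$ ($H{\left(J,j \right)} = \left(- \frac{1}{4}\right) 2 = - \frac{1}{2}$)
$K = 16400$ ($K = - 2 \left(-9619 + 1419\right) = \left(-2\right) \left(-8200\right) = 16400$)
$L{\left(y \right)} = 4 y^{2}$ ($L{\left(y \right)} = \left(2 y\right)^{2} = 4 y^{2}$)
$L{\left(H{\left(-7,7 \right)} \right)} + K = 4 \left(- \frac{1}{2}\right)^{2} + 16400 = 4 \cdot \frac{1}{4} + 16400 = 1 + 16400 = 16401$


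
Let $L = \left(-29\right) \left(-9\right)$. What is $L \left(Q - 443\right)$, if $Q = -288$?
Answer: $-190791$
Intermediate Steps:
$L = 261$
$L \left(Q - 443\right) = 261 \left(-288 - 443\right) = 261 \left(-731\right) = -190791$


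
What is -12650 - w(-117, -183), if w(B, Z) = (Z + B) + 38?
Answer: -12388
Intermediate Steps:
w(B, Z) = 38 + B + Z (w(B, Z) = (B + Z) + 38 = 38 + B + Z)
-12650 - w(-117, -183) = -12650 - (38 - 117 - 183) = -12650 - 1*(-262) = -12650 + 262 = -12388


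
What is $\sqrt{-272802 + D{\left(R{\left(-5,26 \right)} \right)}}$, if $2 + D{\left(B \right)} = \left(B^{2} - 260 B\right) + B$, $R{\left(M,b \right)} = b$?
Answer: $i \sqrt{278862} \approx 528.07 i$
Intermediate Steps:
$D{\left(B \right)} = -2 + B^{2} - 259 B$ ($D{\left(B \right)} = -2 + \left(\left(B^{2} - 260 B\right) + B\right) = -2 + \left(B^{2} - 259 B\right) = -2 + B^{2} - 259 B$)
$\sqrt{-272802 + D{\left(R{\left(-5,26 \right)} \right)}} = \sqrt{-272802 - \left(6736 - 676\right)} = \sqrt{-272802 - 6060} = \sqrt{-278862} = i \sqrt{278862}$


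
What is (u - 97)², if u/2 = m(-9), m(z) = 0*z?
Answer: 9409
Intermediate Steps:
m(z) = 0
u = 0 (u = 2*0 = 0)
(u - 97)² = (0 - 97)² = (-97)² = 9409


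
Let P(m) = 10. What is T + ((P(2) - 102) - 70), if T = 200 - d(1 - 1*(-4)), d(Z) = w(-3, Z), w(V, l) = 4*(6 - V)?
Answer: 2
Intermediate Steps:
w(V, l) = 24 - 4*V
d(Z) = 36 (d(Z) = 24 - 4*(-3) = 24 + 12 = 36)
T = 164 (T = 200 - 1*36 = 200 - 36 = 164)
T + ((P(2) - 102) - 70) = 164 + ((10 - 102) - 70) = 164 + (-92 - 70) = 164 - 162 = 2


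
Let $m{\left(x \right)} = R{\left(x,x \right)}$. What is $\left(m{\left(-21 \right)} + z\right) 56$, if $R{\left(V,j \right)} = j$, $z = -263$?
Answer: $-15904$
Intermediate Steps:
$m{\left(x \right)} = x$
$\left(m{\left(-21 \right)} + z\right) 56 = \left(-21 - 263\right) 56 = \left(-284\right) 56 = -15904$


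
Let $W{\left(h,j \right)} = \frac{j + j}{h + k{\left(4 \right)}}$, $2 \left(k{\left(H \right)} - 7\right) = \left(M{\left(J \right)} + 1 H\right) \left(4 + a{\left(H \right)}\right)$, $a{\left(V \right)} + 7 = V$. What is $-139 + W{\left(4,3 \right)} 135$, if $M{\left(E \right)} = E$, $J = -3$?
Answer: $- \frac{1577}{23} \approx -68.565$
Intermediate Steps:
$a{\left(V \right)} = -7 + V$
$k{\left(H \right)} = 7 + \frac{\left(-3 + H\right)^{2}}{2}$ ($k{\left(H \right)} = 7 + \frac{\left(-3 + 1 H\right) \left(4 + \left(-7 + H\right)\right)}{2} = 7 + \frac{\left(-3 + H\right) \left(-3 + H\right)}{2} = 7 + \frac{\left(-3 + H\right)^{2}}{2}$)
$W{\left(h,j \right)} = \frac{2 j}{\frac{15}{2} + h}$ ($W{\left(h,j \right)} = \frac{j + j}{h + \left(\frac{23}{2} + \frac{1}{2} \cdot 4 + \frac{1}{2} \cdot 4 \left(-7 + 4\right)\right)} = \frac{2 j}{h + \left(\frac{23}{2} + 2 + \frac{1}{2} \cdot 4 \left(-3\right)\right)} = \frac{2 j}{h + \left(\frac{23}{2} + 2 - 6\right)} = \frac{2 j}{h + \frac{15}{2}} = \frac{2 j}{\frac{15}{2} + h}$)
$-139 + W{\left(4,3 \right)} 135 = -139 + 4 \cdot 3 \frac{1}{15 + 2 \cdot 4} \cdot 135 = -139 + 4 \cdot 3 \frac{1}{15 + 8} \cdot 135 = -139 + 4 \cdot 3 \cdot \frac{1}{23} \cdot 135 = -139 + \frac{12}{23} \cdot 135 = -139 + \frac{1620}{23} = - \frac{1577}{23}$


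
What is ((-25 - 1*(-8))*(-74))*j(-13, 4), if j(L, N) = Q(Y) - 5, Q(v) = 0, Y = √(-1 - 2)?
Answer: -6290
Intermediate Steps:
Y = I*√3 (Y = √(-3) = I*√3 ≈ 1.732*I)
j(L, N) = -5 (j(L, N) = 0 - 5 = -5)
((-25 - 1*(-8))*(-74))*j(-13, 4) = ((-25 - 1*(-8))*(-74))*(-5) = ((-25 + 8)*(-74))*(-5) = -17*(-74)*(-5) = 1258*(-5) = -6290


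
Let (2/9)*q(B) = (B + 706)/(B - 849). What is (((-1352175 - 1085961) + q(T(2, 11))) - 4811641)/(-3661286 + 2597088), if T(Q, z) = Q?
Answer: 6140564305/901375706 ≈ 6.8124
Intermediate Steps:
q(B) = 9*(706 + B)/(2*(-849 + B)) (q(B) = 9*((B + 706)/(B - 849))/2 = 9*((706 + B)/(-849 + B))/2 = 9*(706 + B)/(2*(-849 + B)))
(((-1352175 - 1085961) + q(T(2, 11))) - 4811641)/(-3661286 + 2597088) = (((-1352175 - 1085961) + 9*(706 + 2)/(2*(-849 + 2))) - 4811641)/(-3661286 + 2597088) = ((-2438136 + (9/2)*708/(-847)) - 4811641)/(-1064198) = ((-2438136 + (9/2)*(-1/847)*708) - 4811641)*(-1/1064198) = ((-2438136 - 3186/847) - 4811641)*(-1/1064198) = (-2065104378/847 - 4811641)*(-1/1064198) = -6140564305/847*(-1/1064198) = 6140564305/901375706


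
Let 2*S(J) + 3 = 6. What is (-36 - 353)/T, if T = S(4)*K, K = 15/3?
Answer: -778/15 ≈ -51.867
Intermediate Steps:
S(J) = 3/2 (S(J) = -3/2 + (½)*6 = -3/2 + 3 = 3/2)
K = 5 (K = 15*(⅓) = 5)
T = 15/2 (T = (3/2)*5 = 15/2 ≈ 7.5000)
(-36 - 353)/T = (-36 - 353)/(15/2) = -389*2/15 = -778/15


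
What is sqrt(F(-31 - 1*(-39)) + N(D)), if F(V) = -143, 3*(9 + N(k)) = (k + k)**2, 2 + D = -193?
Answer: 2*sqrt(12637) ≈ 224.83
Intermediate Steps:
D = -195 (D = -2 - 193 = -195)
N(k) = -9 + 4*k**2/3 (N(k) = -9 + (k + k)**2/3 = -9 + (2*k)**2/3 = -9 + (4*k**2)/3 = -9 + 4*k**2/3)
sqrt(F(-31 - 1*(-39)) + N(D)) = sqrt(-143 + (-9 + (4/3)*(-195)**2)) = sqrt(-143 + (-9 + (4/3)*38025)) = sqrt(-143 + (-9 + 50700)) = sqrt(-143 + 50691) = sqrt(50548) = 2*sqrt(12637)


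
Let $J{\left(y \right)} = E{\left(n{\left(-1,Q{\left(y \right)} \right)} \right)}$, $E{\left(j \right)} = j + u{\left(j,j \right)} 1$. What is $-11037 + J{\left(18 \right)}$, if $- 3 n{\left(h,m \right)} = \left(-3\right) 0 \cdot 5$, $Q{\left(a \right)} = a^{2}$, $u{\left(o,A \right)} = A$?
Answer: $-11037$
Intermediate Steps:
$n{\left(h,m \right)} = 0$ ($n{\left(h,m \right)} = - \frac{\left(-3\right) 0 \cdot 5}{3} = - \frac{0 \cdot 5}{3} = \left(- \frac{1}{3}\right) 0 = 0$)
$E{\left(j \right)} = 2 j$ ($E{\left(j \right)} = j + j 1 = j + j = 2 j$)
$J{\left(y \right)} = 0$ ($J{\left(y \right)} = 2 \cdot 0 = 0$)
$-11037 + J{\left(18 \right)} = -11037 + 0 = -11037$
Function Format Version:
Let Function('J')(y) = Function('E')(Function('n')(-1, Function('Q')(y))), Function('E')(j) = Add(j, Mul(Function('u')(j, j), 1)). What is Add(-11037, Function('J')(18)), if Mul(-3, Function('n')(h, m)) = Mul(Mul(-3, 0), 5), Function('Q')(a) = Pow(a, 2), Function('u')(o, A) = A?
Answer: -11037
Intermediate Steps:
Function('n')(h, m) = 0 (Function('n')(h, m) = Mul(Rational(-1, 3), Mul(Mul(-3, 0), 5)) = Mul(Rational(-1, 3), Mul(0, 5)) = Mul(Rational(-1, 3), 0) = 0)
Function('E')(j) = Mul(2, j) (Function('E')(j) = Add(j, Mul(j, 1)) = Add(j, j) = Mul(2, j))
Function('J')(y) = 0 (Function('J')(y) = Mul(2, 0) = 0)
Add(-11037, Function('J')(18)) = Add(-11037, 0) = -11037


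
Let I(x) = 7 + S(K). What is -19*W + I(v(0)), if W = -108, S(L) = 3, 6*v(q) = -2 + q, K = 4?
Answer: 2062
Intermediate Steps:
v(q) = -⅓ + q/6 (v(q) = (-2 + q)/6 = -⅓ + q/6)
I(x) = 10 (I(x) = 7 + 3 = 10)
-19*W + I(v(0)) = -19*(-108) + 10 = 2052 + 10 = 2062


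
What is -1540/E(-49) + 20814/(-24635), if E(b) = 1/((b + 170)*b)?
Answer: 224933788286/24635 ≈ 9.1307e+6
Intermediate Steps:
E(b) = 1/(b*(170 + b)) (E(b) = 1/((170 + b)*b) = 1/(b*(170 + b)))
-1540/E(-49) + 20814/(-24635) = -1540/(1/((-49)*(170 - 49))) + 20814/(-24635) = -1540/((-1/49/121)) + 20814*(-1/24635) = -1540/((-1/49*1/121)) - 20814/24635 = -1540/(-1/5929) - 20814/24635 = -1540*(-5929) - 20814/24635 = 9130660 - 20814/24635 = 224933788286/24635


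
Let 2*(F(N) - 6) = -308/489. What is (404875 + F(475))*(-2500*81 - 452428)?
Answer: -129667003985840/489 ≈ -2.6517e+11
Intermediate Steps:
F(N) = 2780/489 (F(N) = 6 + (-308/489)/2 = 6 + (-308*1/489)/2 = 6 + (1/2)*(-308/489) = 6 - 154/489 = 2780/489)
(404875 + F(475))*(-2500*81 - 452428) = (404875 + 2780/489)*(-2500*81 - 452428) = 197986655*(-202500 - 452428)/489 = (197986655/489)*(-654928) = -129667003985840/489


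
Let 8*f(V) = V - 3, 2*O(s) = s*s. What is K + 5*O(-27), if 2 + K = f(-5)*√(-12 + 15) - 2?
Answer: 3637/2 - √3 ≈ 1816.8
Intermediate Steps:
O(s) = s²/2 (O(s) = (s*s)/2 = s²/2)
f(V) = -3/8 + V/8 (f(V) = (V - 3)/8 = (-3 + V)/8 = -3/8 + V/8)
K = -4 - √3 (K = -2 + ((-3/8 + (⅛)*(-5))*√(-12 + 15) - 2) = -2 + ((-3/8 - 5/8)*√3 - 2) = -2 + (-√3 - 2) = -2 + (-2 - √3) = -4 - √3 ≈ -5.7320)
K + 5*O(-27) = (-4 - √3) + 5*((½)*(-27)²) = (-4 - √3) + 5*((½)*729) = (-4 - √3) + 5*(729/2) = (-4 - √3) + 3645/2 = 3637/2 - √3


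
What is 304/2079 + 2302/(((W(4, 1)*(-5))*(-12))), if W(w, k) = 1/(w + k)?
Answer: 798251/4158 ≈ 191.98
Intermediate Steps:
W(w, k) = 1/(k + w)
304/2079 + 2302/(((W(4, 1)*(-5))*(-12))) = 304/2079 + 2302/(((-5/(1 + 4))*(-12))) = 304*(1/2079) + 2302/(((-5/5)*(-12))) = 304/2079 + 2302/((((1/5)*(-5))*(-12))) = 304/2079 + 2302/((-1*(-12))) = 304/2079 + 2302/12 = 304/2079 + 2302*(1/12) = 304/2079 + 1151/6 = 798251/4158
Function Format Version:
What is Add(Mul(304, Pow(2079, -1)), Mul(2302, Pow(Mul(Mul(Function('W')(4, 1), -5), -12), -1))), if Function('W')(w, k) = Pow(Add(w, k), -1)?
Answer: Rational(798251, 4158) ≈ 191.98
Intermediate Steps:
Function('W')(w, k) = Pow(Add(k, w), -1)
Add(Mul(304, Pow(2079, -1)), Mul(2302, Pow(Mul(Mul(Function('W')(4, 1), -5), -12), -1))) = Add(Mul(304, Pow(2079, -1)), Mul(2302, Pow(Mul(Mul(Pow(Add(1, 4), -1), -5), -12), -1))) = Add(Mul(304, Rational(1, 2079)), Mul(2302, Pow(Mul(Mul(Pow(5, -1), -5), -12), -1))) = Add(Rational(304, 2079), Mul(2302, Pow(Mul(Mul(Rational(1, 5), -5), -12), -1))) = Add(Rational(304, 2079), Mul(2302, Pow(Mul(-1, -12), -1))) = Add(Rational(304, 2079), Mul(2302, Pow(12, -1))) = Add(Rational(304, 2079), Mul(2302, Rational(1, 12))) = Add(Rational(304, 2079), Rational(1151, 6)) = Rational(798251, 4158)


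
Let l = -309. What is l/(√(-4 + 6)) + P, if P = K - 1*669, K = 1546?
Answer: 877 - 309*√2/2 ≈ 658.50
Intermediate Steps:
P = 877 (P = 1546 - 1*669 = 1546 - 669 = 877)
l/(√(-4 + 6)) + P = -309/√(-4 + 6) + 877 = -309/√2 + 877 = (√2/2)*(-309) + 877 = -309*√2/2 + 877 = 877 - 309*√2/2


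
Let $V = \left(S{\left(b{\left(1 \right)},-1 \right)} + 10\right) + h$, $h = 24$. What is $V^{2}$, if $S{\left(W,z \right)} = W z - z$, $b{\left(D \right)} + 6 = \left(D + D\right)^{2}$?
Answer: $1369$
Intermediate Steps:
$b{\left(D \right)} = -6 + 4 D^{2}$ ($b{\left(D \right)} = -6 + \left(D + D\right)^{2} = -6 + \left(2 D\right)^{2} = -6 + 4 D^{2}$)
$S{\left(W,z \right)} = - z + W z$
$V = 37$ ($V = \left(- (-1 - \left(6 - 4 \cdot 1^{2}\right)) + 10\right) + 24 = \left(- (-1 + \left(-6 + 4 \cdot 1\right)) + 10\right) + 24 = \left(- (-1 + \left(-6 + 4\right)) + 10\right) + 24 = \left(- (-1 - 2) + 10\right) + 24 = \left(\left(-1\right) \left(-3\right) + 10\right) + 24 = \left(3 + 10\right) + 24 = 13 + 24 = 37$)
$V^{2} = 37^{2} = 1369$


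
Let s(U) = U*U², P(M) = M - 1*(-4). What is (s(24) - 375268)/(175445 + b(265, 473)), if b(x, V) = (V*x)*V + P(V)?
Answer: -361444/59464107 ≈ -0.0060784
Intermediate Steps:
P(M) = 4 + M (P(M) = M + 4 = 4 + M)
s(U) = U³
b(x, V) = 4 + V + x*V² (b(x, V) = (V*x)*V + (4 + V) = x*V² + (4 + V) = 4 + V + x*V²)
(s(24) - 375268)/(175445 + b(265, 473)) = (24³ - 375268)/(175445 + (4 + 473 + 265*473²)) = (13824 - 375268)/(175445 + (4 + 473 + 265*223729)) = -361444/(175445 + (4 + 473 + 59288185)) = -361444/(175445 + 59288662) = -361444/59464107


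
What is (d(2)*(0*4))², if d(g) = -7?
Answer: 0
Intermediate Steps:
(d(2)*(0*4))² = (-0*4)² = (-7*0)² = 0² = 0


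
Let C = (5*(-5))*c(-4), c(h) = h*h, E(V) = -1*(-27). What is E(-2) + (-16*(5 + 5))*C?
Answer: 64027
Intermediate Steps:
E(V) = 27
c(h) = h**2
C = -400 (C = (5*(-5))*(-4)**2 = -25*16 = -400)
E(-2) + (-16*(5 + 5))*C = 27 - 16*(5 + 5)*(-400) = 27 - 16*10*(-400) = 27 - 160*(-400) = 27 + 64000 = 64027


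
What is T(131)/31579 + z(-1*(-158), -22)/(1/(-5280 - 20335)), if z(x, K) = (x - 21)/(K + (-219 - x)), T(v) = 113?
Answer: 110818808732/12600021 ≈ 8795.1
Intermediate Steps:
z(x, K) = (-21 + x)/(-219 + K - x)
T(131)/31579 + z(-1*(-158), -22)/(1/(-5280 - 20335)) = 113/31579 + ((21 - (-1)*(-158))/(219 - 1*(-158) - 1*(-22)))/(1/(-5280 - 20335)) = 113*(1/31579) + ((21 - 1*158)/(219 + 158 + 22))/(1/(-25615)) = 113/31579 + ((21 - 158)/399)/(-1/25615) = 113/31579 + ((1/399)*(-137))*(-25615) = 113/31579 - 137/399*(-25615) = 113/31579 + 3509255/399 = 110818808732/12600021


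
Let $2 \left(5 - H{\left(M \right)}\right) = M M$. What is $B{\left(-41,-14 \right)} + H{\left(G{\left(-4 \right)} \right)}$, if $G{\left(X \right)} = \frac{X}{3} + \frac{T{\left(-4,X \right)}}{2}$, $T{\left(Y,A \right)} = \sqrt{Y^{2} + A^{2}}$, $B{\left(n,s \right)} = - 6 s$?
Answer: $\frac{757}{9} + \frac{8 \sqrt{2}}{3} \approx 87.882$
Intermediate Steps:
$T{\left(Y,A \right)} = \sqrt{A^{2} + Y^{2}}$
$G{\left(X \right)} = \frac{\sqrt{16 + X^{2}}}{2} + \frac{X}{3}$ ($G{\left(X \right)} = \frac{X}{3} + \frac{\sqrt{X^{2} + \left(-4\right)^{2}}}{2} = X \frac{1}{3} + \sqrt{X^{2} + 16} \cdot \frac{1}{2} = \frac{X}{3} + \sqrt{16 + X^{2}} \cdot \frac{1}{2} = \frac{X}{3} + \frac{\sqrt{16 + X^{2}}}{2} = \frac{\sqrt{16 + X^{2}}}{2} + \frac{X}{3}$)
$H{\left(M \right)} = 5 - \frac{M^{2}}{2}$ ($H{\left(M \right)} = 5 - \frac{M M}{2} = 5 - \frac{M^{2}}{2}$)
$B{\left(-41,-14 \right)} + H{\left(G{\left(-4 \right)} \right)} = \left(-6\right) \left(-14\right) + \left(5 - \frac{\left(\frac{\sqrt{16 + \left(-4\right)^{2}}}{2} + \frac{1}{3} \left(-4\right)\right)^{2}}{2}\right) = 84 + \left(5 - \frac{\left(\frac{\sqrt{16 + 16}}{2} - \frac{4}{3}\right)^{2}}{2}\right) = 84 + \left(5 - \frac{\left(\frac{\sqrt{32}}{2} - \frac{4}{3}\right)^{2}}{2}\right) = 84 + \left(5 - \frac{\left(\frac{4 \sqrt{2}}{2} - \frac{4}{3}\right)^{2}}{2}\right) = 84 + \left(5 - \frac{\left(2 \sqrt{2} - \frac{4}{3}\right)^{2}}{2}\right) = 84 + \left(5 - \frac{\left(- \frac{4}{3} + 2 \sqrt{2}\right)^{2}}{2}\right) = 89 - \frac{\left(- \frac{4}{3} + 2 \sqrt{2}\right)^{2}}{2}$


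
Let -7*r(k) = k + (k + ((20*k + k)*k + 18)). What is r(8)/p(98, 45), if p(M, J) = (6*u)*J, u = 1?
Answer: -689/945 ≈ -0.72910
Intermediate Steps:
p(M, J) = 6*J (p(M, J) = (6*1)*J = 6*J)
r(k) = -18/7 - 3*k**2 - 2*k/7 (r(k) = -(k + (k + ((20*k + k)*k + 18)))/7 = -(k + (k + ((21*k)*k + 18)))/7 = -(k + (k + (21*k**2 + 18)))/7 = -(k + (k + (18 + 21*k**2)))/7 = -(k + (18 + k + 21*k**2))/7 = -(18 + 2*k + 21*k**2)/7 = -18/7 - 3*k**2 - 2*k/7)
r(8)/p(98, 45) = (-18/7 - 3*8**2 - 2/7*8)/((6*45)) = (-18/7 - 3*64 - 16/7)/270 = (-18/7 - 192 - 16/7)*(1/270) = -1378/7*1/270 = -689/945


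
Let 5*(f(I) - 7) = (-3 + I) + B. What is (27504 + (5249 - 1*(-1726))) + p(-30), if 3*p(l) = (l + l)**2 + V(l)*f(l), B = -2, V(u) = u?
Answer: 35679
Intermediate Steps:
f(I) = 6 + I/5 (f(I) = 7 + ((-3 + I) - 2)/5 = 7 + (-5 + I)/5 = 7 + (-1 + I/5) = 6 + I/5)
p(l) = 4*l**2/3 + l*(6 + l/5)/3 (p(l) = ((l + l)**2 + l*(6 + l/5))/3 = ((2*l)**2 + l*(6 + l/5))/3 = (4*l**2 + l*(6 + l/5))/3 = 4*l**2/3 + l*(6 + l/5)/3)
(27504 + (5249 - 1*(-1726))) + p(-30) = (27504 + (5249 - 1*(-1726))) + (1/5)*(-30)*(10 + 7*(-30)) = (27504 + (5249 + 1726)) + (1/5)*(-30)*(10 - 210) = (27504 + 6975) + (1/5)*(-30)*(-200) = 34479 + 1200 = 35679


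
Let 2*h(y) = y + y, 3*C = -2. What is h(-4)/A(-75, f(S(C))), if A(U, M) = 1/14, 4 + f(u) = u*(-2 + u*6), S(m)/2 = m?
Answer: -56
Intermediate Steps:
C = -⅔ (C = (⅓)*(-2) = -⅔ ≈ -0.66667)
S(m) = 2*m
h(y) = y (h(y) = (y + y)/2 = (2*y)/2 = y)
f(u) = -4 + u*(-2 + 6*u) (f(u) = -4 + u*(-2 + u*6) = -4 + u*(-2 + 6*u))
A(U, M) = 1/14
h(-4)/A(-75, f(S(C))) = -4/1/14 = -4*14 = -56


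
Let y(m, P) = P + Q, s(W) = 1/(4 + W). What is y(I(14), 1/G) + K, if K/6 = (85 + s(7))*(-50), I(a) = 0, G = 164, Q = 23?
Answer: -46009697/1804 ≈ -25504.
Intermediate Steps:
y(m, P) = 23 + P (y(m, P) = P + 23 = 23 + P)
K = -280800/11 (K = 6*((85 + 1/(4 + 7))*(-50)) = 6*((85 + 1/11)*(-50)) = 6*((936/11)*(-50)) = 6*(-46800/11) = -280800/11 ≈ -25527.)
y(I(14), 1/G) + K = (23 + 1/164) - 280800/11 = 3773/164 - 280800/11 = -46009697/1804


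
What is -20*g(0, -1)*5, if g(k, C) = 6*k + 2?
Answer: -200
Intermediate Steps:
g(k, C) = 2 + 6*k
-20*g(0, -1)*5 = -20*(2 + 6*0)*5 = -20*(2 + 0)*5 = -20*2*5 = -40*5 = -200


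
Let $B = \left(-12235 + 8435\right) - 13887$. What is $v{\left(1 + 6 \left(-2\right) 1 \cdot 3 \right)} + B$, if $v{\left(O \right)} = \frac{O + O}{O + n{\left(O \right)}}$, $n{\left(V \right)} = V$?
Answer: $-17686$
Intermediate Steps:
$v{\left(O \right)} = 1$ ($v{\left(O \right)} = \frac{O + O}{O + O} = \frac{2 O}{2 O} = 2 O \frac{1}{2 O} = 1$)
$B = -17687$ ($B = -3800 - 13887 = -17687$)
$v{\left(1 + 6 \left(-2\right) 1 \cdot 3 \right)} + B = 1 - 17687 = -17686$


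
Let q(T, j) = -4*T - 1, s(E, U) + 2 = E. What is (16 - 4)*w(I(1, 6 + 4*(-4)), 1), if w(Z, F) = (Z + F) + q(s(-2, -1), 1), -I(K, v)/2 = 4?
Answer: 96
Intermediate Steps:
s(E, U) = -2 + E
I(K, v) = -8 (I(K, v) = -2*4 = -8)
q(T, j) = -1 - 4*T
w(Z, F) = 15 + F + Z (w(Z, F) = (Z + F) + (-1 - 4*(-2 - 2)) = (F + Z) + (-1 - 4*(-4)) = (F + Z) + (-1 + 16) = (F + Z) + 15 = 15 + F + Z)
(16 - 4)*w(I(1, 6 + 4*(-4)), 1) = (16 - 4)*(15 + 1 - 8) = 12*8 = 96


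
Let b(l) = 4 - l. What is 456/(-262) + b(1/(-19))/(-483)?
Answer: -300349/171741 ≈ -1.7488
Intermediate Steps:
456/(-262) + b(1/(-19))/(-483) = 456/(-262) + (4 - 1/(-19))/(-483) = 456*(-1/262) + (4 - 1*(-1/19))*(-1/483) = -228/131 + (4 + 1/19)*(-1/483) = -228/131 + (77/19)*(-1/483) = -228/131 - 11/1311 = -300349/171741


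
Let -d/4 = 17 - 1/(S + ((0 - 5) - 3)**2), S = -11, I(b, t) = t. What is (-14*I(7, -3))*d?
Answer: -151200/53 ≈ -2852.8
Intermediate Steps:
d = -3600/53 (d = -4*(17 - 1/(-11 + ((0 - 5) - 3)**2)) = -4*(17 - 1/(-11 + (-5 - 3)**2)) = -4*(17 - 1/(-11 + (-8)**2)) = -4*(17 - 1/(-11 + 64)) = -4*(17 - 1/53) = -4*900/53 = -3600/53 ≈ -67.925)
(-14*I(7, -3))*d = -14*(-3)*(-3600/53) = 42*(-3600/53) = -151200/53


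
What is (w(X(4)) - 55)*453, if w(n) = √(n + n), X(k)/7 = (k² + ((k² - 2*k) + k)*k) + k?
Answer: -24915 + 906*√238 ≈ -10938.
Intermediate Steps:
X(k) = 7*k + 7*k² + 7*k*(k² - k) (X(k) = 7*((k² + ((k² - 2*k) + k)*k) + k) = 7*((k² + (k² - k)*k) + k) = 7*((k² + k*(k² - k)) + k) = 7*(k + k² + k*(k² - k)) = 7*k + 7*k² + 7*k*(k² - k))
w(n) = √2*√n (w(n) = √(2*n) = √2*√n)
(w(X(4)) - 55)*453 = (√2*√(7*4*(1 + 4²)) - 55)*453 = (√2*√(7*4*(1 + 16)) - 55)*453 = (√2*√(7*4*17) - 55)*453 = (√2*√476 - 55)*453 = (√2*(2*√119) - 55)*453 = (2*√238 - 55)*453 = (-55 + 2*√238)*453 = -24915 + 906*√238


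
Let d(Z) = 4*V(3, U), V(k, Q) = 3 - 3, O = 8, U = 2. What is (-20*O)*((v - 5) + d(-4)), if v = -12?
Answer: 2720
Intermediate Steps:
V(k, Q) = 0
d(Z) = 0 (d(Z) = 4*0 = 0)
(-20*O)*((v - 5) + d(-4)) = (-20*8)*((-12 - 5) + 0) = -160*(-17 + 0) = -160*(-17) = 2720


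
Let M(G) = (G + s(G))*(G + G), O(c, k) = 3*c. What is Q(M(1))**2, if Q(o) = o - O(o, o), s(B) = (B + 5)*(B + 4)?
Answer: 15376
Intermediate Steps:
s(B) = (4 + B)*(5 + B) (s(B) = (5 + B)*(4 + B) = (4 + B)*(5 + B))
M(G) = 2*G*(20 + G**2 + 10*G) (M(G) = (G + (20 + G**2 + 9*G))*(G + G) = (20 + G**2 + 10*G)*(2*G) = 2*G*(20 + G**2 + 10*G))
Q(o) = -2*o (Q(o) = o - 3*o = -2*o)
Q(M(1))**2 = (-4*(20 + 1**2 + 10*1))**2 = (-4*(20 + 1 + 10))**2 = (-4*31)**2 = (-2*62)**2 = (-124)**2 = 15376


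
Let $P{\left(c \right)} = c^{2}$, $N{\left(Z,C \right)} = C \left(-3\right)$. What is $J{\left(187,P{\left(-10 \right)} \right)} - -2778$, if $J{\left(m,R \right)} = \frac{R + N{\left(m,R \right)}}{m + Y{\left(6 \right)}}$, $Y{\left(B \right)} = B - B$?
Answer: $\frac{519286}{187} \approx 2776.9$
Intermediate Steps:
$Y{\left(B \right)} = 0$
$N{\left(Z,C \right)} = - 3 C$
$J{\left(m,R \right)} = - \frac{2 R}{m}$ ($J{\left(m,R \right)} = \frac{R - 3 R}{m + 0} = \frac{\left(-2\right) R}{m} = - \frac{2 R}{m}$)
$J{\left(187,P{\left(-10 \right)} \right)} - -2778 = - \frac{2 \left(-10\right)^{2}}{187} - -2778 = \left(-2\right) 100 \cdot \frac{1}{187} + 2778 = - \frac{200}{187} + 2778 = \frac{519286}{187}$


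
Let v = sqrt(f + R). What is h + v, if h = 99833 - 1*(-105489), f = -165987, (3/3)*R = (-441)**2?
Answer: 205322 + 3*sqrt(3166) ≈ 2.0549e+5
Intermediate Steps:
R = 194481 (R = (-441)**2 = 194481)
v = 3*sqrt(3166) (v = sqrt(-165987 + 194481) = sqrt(28494) = 3*sqrt(3166) ≈ 168.80)
h = 205322 (h = 99833 + 105489 = 205322)
h + v = 205322 + 3*sqrt(3166)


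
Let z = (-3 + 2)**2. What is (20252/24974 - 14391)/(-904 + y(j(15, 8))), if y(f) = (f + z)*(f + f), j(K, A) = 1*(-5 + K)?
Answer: 179690291/8541108 ≈ 21.038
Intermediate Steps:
z = 1 (z = (-1)**2 = 1)
j(K, A) = -5 + K
y(f) = 2*f*(1 + f) (y(f) = (f + 1)*(f + f) = (1 + f)*(2*f) = 2*f*(1 + f))
(20252/24974 - 14391)/(-904 + y(j(15, 8))) = (20252/24974 - 14391)/(-904 + 2*(-5 + 15)*(1 + (-5 + 15))) = (20252*(1/24974) - 14391)/(-904 + 2*10*(1 + 10)) = (10126/12487 - 14391)/(-904 + 2*10*11) = -179690291/(12487*(-904 + 220)) = -179690291/12487/(-684) = -179690291/12487*(-1/684) = 179690291/8541108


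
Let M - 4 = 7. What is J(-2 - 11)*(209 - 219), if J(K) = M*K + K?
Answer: 1560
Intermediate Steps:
M = 11 (M = 4 + 7 = 11)
J(K) = 12*K (J(K) = 11*K + K = 12*K)
J(-2 - 11)*(209 - 219) = (12*(-2 - 11))*(209 - 219) = (12*(-13))*(-10) = -156*(-10) = 1560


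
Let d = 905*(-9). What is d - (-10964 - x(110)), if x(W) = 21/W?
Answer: 310111/110 ≈ 2819.2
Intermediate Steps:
d = -8145
d - (-10964 - x(110)) = -8145 - (-10964 - 21/110) = -8145 - 1*(-1206061/110) = -8145 + 1206061/110 = 310111/110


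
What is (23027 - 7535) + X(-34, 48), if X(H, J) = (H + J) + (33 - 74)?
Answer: 15465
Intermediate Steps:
X(H, J) = -41 + H + J (X(H, J) = (H + J) - 41 = -41 + H + J)
(23027 - 7535) + X(-34, 48) = (23027 - 7535) + (-41 - 34 + 48) = 15492 - 27 = 15465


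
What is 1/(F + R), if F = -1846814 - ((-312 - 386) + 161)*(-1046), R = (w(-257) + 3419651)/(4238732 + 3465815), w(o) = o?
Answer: -7704547/18556521302858 ≈ -4.1519e-7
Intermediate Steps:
R = 3419394/7704547 (R = (-257 + 3419651)/(4238732 + 3465815) = 3419394/7704547 ≈ 0.44382)
F = -2408516 (F = -1846814 - (-698 + 161)*(-1046) = -1846814 - (-537)*(-1046) = -1846814 - 1*561702 = -1846814 - 561702 = -2408516)
1/(F + R) = 1/(-2408516 + 3419394/7704547) = 1/(-18556521302858/7704547) = -7704547/18556521302858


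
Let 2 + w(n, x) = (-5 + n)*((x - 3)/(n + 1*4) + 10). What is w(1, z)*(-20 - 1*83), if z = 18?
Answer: 5562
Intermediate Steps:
w(n, x) = -2 + (-5 + n)*(10 + (-3 + x)/(4 + n)) (w(n, x) = -2 + (-5 + n)*((x - 3)/(n + 1*4) + 10) = -2 + (-5 + n)*((-3 + x)/(n + 4) + 10) = -2 + (-5 + n)*((-3 + x)/(4 + n) + 10) = -2 + (-5 + n)*(10 + (-3 + x)/(4 + n)))
w(1, z)*(-20 - 1*83) = ((-193 - 15*1 - 5*18 + 10*1² + 1*18)/(4 + 1))*(-20 - 1*83) = ((-193 - 15 - 90 + 10*1 + 18)/5)*(-20 - 83) = ((-193 - 15 - 90 + 10 + 18)/5)*(-103) = ((⅕)*(-270))*(-103) = -54*(-103) = 5562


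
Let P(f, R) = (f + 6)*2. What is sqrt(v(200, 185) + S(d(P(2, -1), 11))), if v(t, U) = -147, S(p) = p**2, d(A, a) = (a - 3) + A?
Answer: sqrt(429) ≈ 20.712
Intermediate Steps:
P(f, R) = 12 + 2*f (P(f, R) = (6 + f)*2 = 12 + 2*f)
d(A, a) = -3 + A + a (d(A, a) = (-3 + a) + A = -3 + A + a)
sqrt(v(200, 185) + S(d(P(2, -1), 11))) = sqrt(-147 + (-3 + (12 + 2*2) + 11)**2) = sqrt(-147 + (-3 + (12 + 4) + 11)**2) = sqrt(-147 + (-3 + 16 + 11)**2) = sqrt(-147 + 24**2) = sqrt(-147 + 576) = sqrt(429)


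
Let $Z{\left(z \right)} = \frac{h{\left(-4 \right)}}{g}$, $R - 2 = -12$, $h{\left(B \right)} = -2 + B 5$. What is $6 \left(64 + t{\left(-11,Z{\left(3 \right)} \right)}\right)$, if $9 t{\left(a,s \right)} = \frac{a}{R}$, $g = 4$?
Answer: $\frac{5771}{15} \approx 384.73$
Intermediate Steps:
$h{\left(B \right)} = -2 + 5 B$
$R = -10$ ($R = 2 - 12 = -10$)
$Z{\left(z \right)} = - \frac{11}{2}$ ($Z{\left(z \right)} = \frac{-2 + 5 \left(-4\right)}{4} = \left(-2 - 20\right) \frac{1}{4} = \left(-22\right) \frac{1}{4} = - \frac{11}{2}$)
$t{\left(a,s \right)} = - \frac{a}{90}$ ($t{\left(a,s \right)} = \frac{a \frac{1}{-10}}{9} = \frac{a \left(- \frac{1}{10}\right)}{9} = \frac{\left(- \frac{1}{10}\right) a}{9} = - \frac{a}{90}$)
$6 \left(64 + t{\left(-11,Z{\left(3 \right)} \right)}\right) = 6 \left(64 - - \frac{11}{90}\right) = 6 \left(64 + \frac{11}{90}\right) = 6 \cdot \frac{5771}{90} = \frac{5771}{15}$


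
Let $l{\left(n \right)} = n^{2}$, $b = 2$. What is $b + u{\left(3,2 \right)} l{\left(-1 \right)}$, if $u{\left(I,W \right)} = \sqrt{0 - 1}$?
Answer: $2 + i \approx 2.0 + 1.0 i$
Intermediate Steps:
$u{\left(I,W \right)} = i$ ($u{\left(I,W \right)} = \sqrt{-1} = i$)
$b + u{\left(3,2 \right)} l{\left(-1 \right)} = 2 + i \left(-1\right)^{2} = 2 + i 1 = 2 + i$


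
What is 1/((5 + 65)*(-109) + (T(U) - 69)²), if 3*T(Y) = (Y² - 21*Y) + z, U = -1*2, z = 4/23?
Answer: -529/2515981 ≈ -0.00021026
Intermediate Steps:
z = 4/23 (z = 4*(1/23) = 4/23 ≈ 0.17391)
U = -2
T(Y) = 4/69 - 7*Y + Y²/3 (T(Y) = ((Y² - 21*Y) + 4/23)/3 = (4/23 + Y² - 21*Y)/3 = 4/69 - 7*Y + Y²/3)
1/((5 + 65)*(-109) + (T(U) - 69)²) = 1/((5 + 65)*(-109) + ((4/69 - 7*(-2) + (⅓)*(-2)²) - 69)²) = 1/(70*(-109) + ((4/69 + 14 + (⅓)*4) - 69)²) = 1/(-7630 + ((4/69 + 14 + 4/3) - 69)²) = 1/(-7630 + (354/23 - 69)²) = 1/(-7630 + (-1233/23)²) = 1/(-7630 + 1520289/529) = 1/(-2515981/529) = -529/2515981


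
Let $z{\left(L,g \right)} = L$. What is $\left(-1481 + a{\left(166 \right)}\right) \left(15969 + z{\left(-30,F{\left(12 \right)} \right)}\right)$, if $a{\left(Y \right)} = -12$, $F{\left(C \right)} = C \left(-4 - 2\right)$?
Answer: $-23796927$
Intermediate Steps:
$F{\left(C \right)} = - 6 C$ ($F{\left(C \right)} = C \left(-6\right) = - 6 C$)
$\left(-1481 + a{\left(166 \right)}\right) \left(15969 + z{\left(-30,F{\left(12 \right)} \right)}\right) = \left(-1481 - 12\right) \left(15969 - 30\right) = \left(-1493\right) 15939 = -23796927$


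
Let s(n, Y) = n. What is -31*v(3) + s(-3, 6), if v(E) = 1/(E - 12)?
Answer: 4/9 ≈ 0.44444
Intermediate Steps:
v(E) = 1/(-12 + E)
-31*v(3) + s(-3, 6) = -31/(-12 + 3) - 3 = -31/(-9) - 3 = -31*(-⅑) - 3 = 31/9 - 3 = 4/9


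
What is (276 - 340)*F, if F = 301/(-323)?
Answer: 19264/323 ≈ 59.641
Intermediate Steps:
F = -301/323 (F = 301*(-1/323) = -301/323 ≈ -0.93189)
(276 - 340)*F = (276 - 340)*(-301/323) = -64*(-301/323) = 19264/323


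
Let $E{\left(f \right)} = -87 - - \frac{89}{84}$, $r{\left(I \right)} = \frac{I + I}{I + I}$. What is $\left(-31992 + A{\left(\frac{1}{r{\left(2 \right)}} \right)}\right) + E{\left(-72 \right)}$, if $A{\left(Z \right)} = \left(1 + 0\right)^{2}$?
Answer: $- \frac{2694463}{84} \approx -32077.0$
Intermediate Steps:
$r{\left(I \right)} = 1$ ($r{\left(I \right)} = \frac{2 I}{2 I} = 2 I \frac{1}{2 I} = 1$)
$A{\left(Z \right)} = 1$ ($A{\left(Z \right)} = 1^{2} = 1$)
$E{\left(f \right)} = - \frac{7219}{84}$ ($E{\left(f \right)} = -87 - \left(-89\right) \frac{1}{84} = -87 - - \frac{89}{84} = -87 + \frac{89}{84} = - \frac{7219}{84}$)
$\left(-31992 + A{\left(\frac{1}{r{\left(2 \right)}} \right)}\right) + E{\left(-72 \right)} = \left(-31992 + 1\right) - \frac{7219}{84} = -31991 - \frac{7219}{84} = - \frac{2694463}{84}$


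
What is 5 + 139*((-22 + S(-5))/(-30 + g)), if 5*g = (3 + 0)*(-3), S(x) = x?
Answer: 6520/53 ≈ 123.02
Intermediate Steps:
g = -9/5 (g = ((3 + 0)*(-3))/5 = (3*(-3))/5 = (1/5)*(-9) = -9/5 ≈ -1.8000)
5 + 139*((-22 + S(-5))/(-30 + g)) = 5 + 139*((-22 - 5)/(-30 - 9/5)) = 5 + 139*(-27/(-159/5)) = 5 + 139*(-27*(-5/159)) = 5 + 139*(45/53) = 5 + 6255/53 = 6520/53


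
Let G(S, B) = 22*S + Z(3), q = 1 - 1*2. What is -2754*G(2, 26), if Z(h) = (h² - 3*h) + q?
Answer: -118422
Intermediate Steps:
q = -1 (q = 1 - 2 = -1)
Z(h) = -1 + h² - 3*h (Z(h) = (h² - 3*h) - 1 = -1 + h² - 3*h)
G(S, B) = -1 + 22*S (G(S, B) = 22*S + (-1 + 3² - 3*3) = 22*S + (-1 + 9 - 9) = 22*S - 1 = -1 + 22*S)
-2754*G(2, 26) = -2754*(-1 + 22*2) = -2754*(-1 + 44) = -2754*43 = -118422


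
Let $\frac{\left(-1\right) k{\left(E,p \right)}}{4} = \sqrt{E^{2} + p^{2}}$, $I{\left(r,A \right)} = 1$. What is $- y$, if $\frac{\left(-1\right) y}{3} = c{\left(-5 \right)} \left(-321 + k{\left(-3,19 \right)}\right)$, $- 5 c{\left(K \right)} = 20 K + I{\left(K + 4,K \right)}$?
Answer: $- \frac{95337}{5} - \frac{1188 \sqrt{370}}{5} \approx -23638.0$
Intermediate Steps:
$c{\left(K \right)} = - \frac{1}{5} - 4 K$ ($c{\left(K \right)} = - \frac{20 K + 1}{5} = - \frac{1 + 20 K}{5} = - \frac{1}{5} - 4 K$)
$k{\left(E,p \right)} = - 4 \sqrt{E^{2} + p^{2}}$
$y = \frac{95337}{5} + \frac{1188 \sqrt{370}}{5}$ ($y = - 3 \left(- \frac{1}{5} - -20\right) \left(-321 - 4 \sqrt{\left(-3\right)^{2} + 19^{2}}\right) = - 3 \left(- \frac{1}{5} + 20\right) \left(-321 - 4 \sqrt{9 + 361}\right) = - 3 \frac{99 \left(-321 - 4 \sqrt{370}\right)}{5} = - 3 \left(- \frac{31779}{5} - \frac{396 \sqrt{370}}{5}\right) = \frac{95337}{5} + \frac{1188 \sqrt{370}}{5} \approx 23638.0$)
$- y = - (\frac{95337}{5} + \frac{1188 \sqrt{370}}{5}) = - \frac{95337}{5} - \frac{1188 \sqrt{370}}{5}$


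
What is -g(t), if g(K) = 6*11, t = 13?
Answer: -66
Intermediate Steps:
g(K) = 66
-g(t) = -1*66 = -66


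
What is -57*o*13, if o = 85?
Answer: -62985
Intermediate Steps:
-57*o*13 = -57*85*13 = -4845*13 = -62985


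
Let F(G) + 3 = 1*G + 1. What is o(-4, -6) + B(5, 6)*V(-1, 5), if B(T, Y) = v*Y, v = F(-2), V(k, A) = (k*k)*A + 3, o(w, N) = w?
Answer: -196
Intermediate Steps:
F(G) = -2 + G (F(G) = -3 + (1*G + 1) = -3 + (G + 1) = -3 + (1 + G) = -2 + G)
V(k, A) = 3 + A*k**2 (V(k, A) = k**2*A + 3 = A*k**2 + 3 = 3 + A*k**2)
v = -4 (v = -2 - 2 = -4)
B(T, Y) = -4*Y
o(-4, -6) + B(5, 6)*V(-1, 5) = -4 + (-4*6)*(3 + 5*(-1)**2) = -4 - 24*(3 + 5*1) = -4 - 24*(3 + 5) = -4 - 24*8 = -4 - 192 = -196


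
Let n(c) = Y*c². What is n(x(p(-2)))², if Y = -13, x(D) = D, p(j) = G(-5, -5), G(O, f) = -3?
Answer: 13689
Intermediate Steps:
p(j) = -3
n(c) = -13*c²
n(x(p(-2)))² = (-13*(-3)²)² = (-13*9)² = (-117)² = 13689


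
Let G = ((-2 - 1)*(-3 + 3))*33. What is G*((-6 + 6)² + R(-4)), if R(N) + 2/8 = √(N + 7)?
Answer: 0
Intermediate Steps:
G = 0 (G = -3*0*33 = 0*33 = 0)
R(N) = -¼ + √(7 + N) (R(N) = -¼ + √(N + 7) = -¼ + √(7 + N))
G*((-6 + 6)² + R(-4)) = 0*((-6 + 6)² + (-¼ + √(7 - 4))) = 0*(0² + (-¼ + √3)) = 0*(0 + (-¼ + √3)) = 0*(-¼ + √3) = 0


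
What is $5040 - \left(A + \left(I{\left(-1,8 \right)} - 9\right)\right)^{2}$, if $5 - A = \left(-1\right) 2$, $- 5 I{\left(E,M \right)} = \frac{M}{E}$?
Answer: $\frac{125996}{25} \approx 5039.8$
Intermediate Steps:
$I{\left(E,M \right)} = - \frac{M}{5 E}$ ($I{\left(E,M \right)} = - \frac{M \frac{1}{E}}{5} = - \frac{M}{5 E}$)
$A = 7$ ($A = 5 - \left(-1\right) 2 = 5 - -2 = 5 + 2 = 7$)
$5040 - \left(A + \left(I{\left(-1,8 \right)} - 9\right)\right)^{2} = 5040 - \left(7 - \left(9 + \frac{8}{5 \left(-1\right)}\right)\right)^{2} = 5040 - \left(7 - \left(9 + \frac{8}{5} \left(-1\right)\right)\right)^{2} = 5040 - \left(7 + \left(\frac{8}{5} - 9\right)\right)^{2} = 5040 - \left(7 - \frac{37}{5}\right)^{2} = 5040 - \left(- \frac{2}{5}\right)^{2} = 5040 - \frac{4}{25} = \frac{125996}{25}$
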